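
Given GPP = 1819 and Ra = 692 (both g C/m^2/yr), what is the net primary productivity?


NPP = GPP - Ra = 1819 - 692 = 1127 g C/m^2/yr

1127 g C/m^2/yr


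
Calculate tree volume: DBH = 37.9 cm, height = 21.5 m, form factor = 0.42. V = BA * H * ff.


(D/200)^2 = (37.9/200)^2 = 0.1895^2 = 0.03591025
BA = 3.141593 * 0.03591025 = 0.112815 m^2
V = 0.112815 * 21.5 * 0.42 = 1.01872 ≈ 1.019 m^3

1.019 m^3


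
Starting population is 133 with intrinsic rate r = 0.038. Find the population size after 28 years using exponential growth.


r*t = 0.038 * 28 = 1.064
exp(1.064) = 2.89794
N = 133 * 2.89794 = 385.426 ≈ 385

385


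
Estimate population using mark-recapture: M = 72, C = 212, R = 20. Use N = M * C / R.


N = M * C / R = 72 * 212 / 20 = 15264 / 20 = 763.20 ≈ 763

763 individuals


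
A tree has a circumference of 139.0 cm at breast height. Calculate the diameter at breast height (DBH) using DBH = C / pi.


DBH = C / pi = 139.0 / 3.141593 = 44.2451 ≈ 44.25 cm

44.25 cm


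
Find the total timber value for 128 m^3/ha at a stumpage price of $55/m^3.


Value = 128 * 55 = $7040/ha

$7040/ha


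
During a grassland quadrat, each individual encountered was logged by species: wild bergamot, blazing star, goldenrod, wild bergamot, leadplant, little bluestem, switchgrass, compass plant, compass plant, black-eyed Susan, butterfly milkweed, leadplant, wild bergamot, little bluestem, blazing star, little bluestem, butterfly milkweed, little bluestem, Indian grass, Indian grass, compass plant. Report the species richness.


Total individuals logged = 21
Distinct species (count of individuals): wild bergamot (3), blazing star (2), goldenrod (1), leadplant (2), little bluestem (4), switchgrass (1), compass plant (3), black-eyed Susan (1), butterfly milkweed (2), Indian grass (2)
Species richness = number of distinct species = 10

10


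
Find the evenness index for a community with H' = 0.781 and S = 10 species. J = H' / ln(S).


ln(10) = 2.30259
J = H' / ln(S) = 0.781 / 2.30259 = 0.339183 ≈ 0.3392

0.3392


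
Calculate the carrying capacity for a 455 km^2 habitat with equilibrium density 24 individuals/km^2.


K = 24 * 455 = 10920 individuals

10920 individuals


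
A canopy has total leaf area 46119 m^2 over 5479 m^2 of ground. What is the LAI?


LAI = 46119 / 5479 = 8.4174 ≈ 8.42

8.42


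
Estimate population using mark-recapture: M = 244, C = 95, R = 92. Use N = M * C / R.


N = M * C / R = 244 * 95 / 92 = 23180 / 92 = 251.96 ≈ 252

252 individuals


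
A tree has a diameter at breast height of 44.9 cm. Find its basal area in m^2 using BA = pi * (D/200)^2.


D/200 = 44.9/200 = 0.2245 m
(D/200)^2 = 0.2245^2 = 0.05040025
BA = 3.141593 * 0.05040025 = 0.158337 ≈ 0.1583 m^2

0.1583 m^2


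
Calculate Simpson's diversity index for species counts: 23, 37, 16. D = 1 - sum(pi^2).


Total N = 23 + 37 + 16 = 76
Per-species terms:
  p = 23/76 = 0.302632; p^2 = 0.302632^2 = 0.091586
  p = 37/76 = 0.486842; p^2 = 0.486842^2 = 0.237015
  p = 16/76 = 0.210526; p^2 = 0.210526^2 = 0.044321
sum(p^2) = 0.091586 + 0.237015 + 0.044321 = 0.372922
D = 1 - 0.372922 = 0.627078 ≈ 0.6271

0.6271


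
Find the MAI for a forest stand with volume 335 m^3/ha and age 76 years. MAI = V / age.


MAI = 335 / 76 = 4.4079 ≈ 4.41 m^3/ha/yr

4.41 m^3/ha/yr


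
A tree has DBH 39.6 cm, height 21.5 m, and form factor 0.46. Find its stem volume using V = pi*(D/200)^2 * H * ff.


(D/200)^2 = (39.6/200)^2 = 0.198^2 = 0.039204
BA = 3.141593 * 0.039204 = 0.123163 m^2
V = 0.123163 * 21.5 * 0.46 = 1.21808 ≈ 1.218 m^3

1.218 m^3


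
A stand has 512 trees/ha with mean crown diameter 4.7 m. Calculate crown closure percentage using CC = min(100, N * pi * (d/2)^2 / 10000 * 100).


(d/2)^2 = (4.7/2)^2 = 2.35^2 = 5.5225
Crown area = 3.141593 * 5.5225 = 17.3494 m^2
N * area / 10000 * 100 = 512 * 17.3494 / 10000 * 100 = 88.8289
CC = min(100, 88.8289) = 88.8289 ≈ 88.8%

88.8%


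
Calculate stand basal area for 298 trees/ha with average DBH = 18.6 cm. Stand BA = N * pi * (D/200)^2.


(D/200)^2 = (18.6/200)^2 = 0.093^2 = 0.008649
Individual BA = 3.141593 * 0.008649 = 0.0271716 m^2
Stand BA = 298 * 0.0271716 = 8.09714 ≈ 8.10 m^2/ha

8.10 m^2/ha


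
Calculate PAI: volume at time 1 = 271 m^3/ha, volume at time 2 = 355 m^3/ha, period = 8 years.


PAI = (V2 - V1) / period = (355 - 271) / 8 = 84 / 8 = 10.50 m^3/ha/yr

10.50 m^3/ha/yr


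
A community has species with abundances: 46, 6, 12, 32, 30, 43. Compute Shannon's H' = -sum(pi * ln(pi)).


Total N = 46 + 6 + 12 + 32 + 30 + 43 = 169
Per-species terms:
  p = 46/169 = 0.272189; ln(p) = -1.301259; p*ln(p) = 0.272189 * (-1.301259) = -0.354188
  p = 6/169 = 0.035503; ln(p) = -3.338138; p*ln(p) = 0.035503 * (-3.338138) = -0.118514
  p = 12/169 = 0.071006; ln(p) = -2.644991; p*ln(p) = 0.071006 * (-2.644991) = -0.187810
  p = 32/169 = 0.189349; ln(p) = -1.664163; p*ln(p) = 0.189349 * (-1.664163) = -0.315108
  p = 30/169 = 0.177515; ln(p) = -1.728700; p*ln(p) = 0.177515 * (-1.728700) = -0.306870
  p = 43/169 = 0.254438; ln(p) = -1.368698; p*ln(p) = 0.254438 * (-1.368698) = -0.348249
sum(p*ln(p)) = (-0.354188) + (-0.118514) + (-0.187810) + (-0.315108) + (-0.306870) + (-0.348249) = -1.630739
H' = -(-1.630739) = 1.630739 ≈ 1.6307

1.6307


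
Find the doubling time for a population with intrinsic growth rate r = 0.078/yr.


td = ln(2) / 0.078 = 0.693147 / 0.078 = 8.88650 ≈ 8.9 years

8.9 years


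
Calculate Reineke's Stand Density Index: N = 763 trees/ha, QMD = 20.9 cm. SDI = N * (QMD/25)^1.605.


QMD/25 = 20.9/25 = 0.836
(0.836)^1.605 = exp(1.605 * ln(0.836)) = exp(1.605 * (-0.179127)) = exp(-0.287499) = 0.750137
SDI = 763 * 0.750137 = 572.355 ≈ 572

572


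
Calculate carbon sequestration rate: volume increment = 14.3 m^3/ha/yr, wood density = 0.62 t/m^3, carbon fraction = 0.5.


C = 14.3 * 0.62 * 0.5 = 4.433 ≈ 4.43 t C/ha/yr

4.43 t C/ha/yr


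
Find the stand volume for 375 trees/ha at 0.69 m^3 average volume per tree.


V_stand = 375 * 0.69 = 258.75 ≈ 258.8 m^3/ha

258.8 m^3/ha


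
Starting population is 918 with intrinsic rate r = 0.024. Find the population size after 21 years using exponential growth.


r*t = 0.024 * 21 = 0.504
exp(0.504) = 1.65533
N = 918 * 1.65533 = 1519.59 ≈ 1520

1520


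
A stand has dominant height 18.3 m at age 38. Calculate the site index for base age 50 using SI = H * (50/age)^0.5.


50/38 = 1.31579
(1.31579)^0.5 = 1.14708
SI = 18.3 * 1.14708 = 20.9916 ≈ 21.0 m

21.0 m


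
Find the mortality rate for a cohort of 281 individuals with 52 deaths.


Mortality rate = 52 / 281 = 0.185053 ≈ 0.1851

0.1851


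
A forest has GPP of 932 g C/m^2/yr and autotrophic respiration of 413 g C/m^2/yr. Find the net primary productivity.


NPP = GPP - Ra = 932 - 413 = 519 g C/m^2/yr

519 g C/m^2/yr


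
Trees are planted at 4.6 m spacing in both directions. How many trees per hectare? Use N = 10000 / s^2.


N = 10000 / 4.6^2 = 10000 / 21.16 = 472.590 ≈ 473 trees/ha

473 trees/ha


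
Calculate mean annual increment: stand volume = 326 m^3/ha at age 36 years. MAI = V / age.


MAI = 326 / 36 = 9.0556 ≈ 9.06 m^3/ha/yr

9.06 m^3/ha/yr


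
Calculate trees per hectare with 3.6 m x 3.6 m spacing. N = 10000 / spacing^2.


N = 10000 / 3.6^2 = 10000 / 12.96 = 771.605 ≈ 772 trees/ha

772 trees/ha


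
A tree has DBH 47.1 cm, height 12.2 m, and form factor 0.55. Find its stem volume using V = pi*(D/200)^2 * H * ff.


(D/200)^2 = (47.1/200)^2 = 0.2355^2 = 0.05546025
BA = 3.141593 * 0.05546025 = 0.174234 m^2
V = 0.174234 * 12.2 * 0.55 = 1.16911 ≈ 1.169 m^3

1.169 m^3


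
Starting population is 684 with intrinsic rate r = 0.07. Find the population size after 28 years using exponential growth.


r*t = 0.07 * 28 = 1.96
exp(1.96) = 7.09933
N = 684 * 7.09933 = 4855.94 ≈ 4856

4856


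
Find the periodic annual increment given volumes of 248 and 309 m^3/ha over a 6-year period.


PAI = (V2 - V1) / period = (309 - 248) / 6 = 61 / 6 = 10.1667 ≈ 10.17 m^3/ha/yr

10.17 m^3/ha/yr


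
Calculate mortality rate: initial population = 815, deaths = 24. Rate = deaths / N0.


Mortality rate = 24 / 815 = 0.029448 ≈ 0.0294

0.0294


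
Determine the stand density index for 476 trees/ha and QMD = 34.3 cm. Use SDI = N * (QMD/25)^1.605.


QMD/25 = 34.3/25 = 1.372
(1.372)^1.605 = exp(1.605 * ln(1.372)) = exp(1.605 * 0.316270) = exp(0.507613) = 1.66132
SDI = 476 * 1.66132 = 790.788 ≈ 791

791


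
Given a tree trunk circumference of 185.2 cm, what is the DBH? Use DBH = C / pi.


DBH = C / pi = 185.2 / 3.141593 = 58.9510 ≈ 58.95 cm

58.95 cm


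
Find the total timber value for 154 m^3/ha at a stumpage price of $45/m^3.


Value = 154 * 45 = $6930/ha

$6930/ha


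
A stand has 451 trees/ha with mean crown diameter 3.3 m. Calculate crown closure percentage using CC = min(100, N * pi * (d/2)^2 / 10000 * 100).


(d/2)^2 = (3.3/2)^2 = 1.65^2 = 2.7225
Crown area = 3.141593 * 2.7225 = 8.55299 m^2
N * area / 10000 * 100 = 451 * 8.55299 / 10000 * 100 = 38.5740
CC = min(100, 38.5740) = 38.5740 ≈ 38.6%

38.6%


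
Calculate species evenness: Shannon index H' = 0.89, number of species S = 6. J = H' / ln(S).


ln(6) = 1.79176
J = H' / ln(S) = 0.89 / 1.79176 = 0.496718 ≈ 0.4967

0.4967


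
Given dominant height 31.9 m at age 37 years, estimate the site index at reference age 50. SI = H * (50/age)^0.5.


50/37 = 1.35135
(1.35135)^0.5 = 1.16248
SI = 31.9 * 1.16248 = 37.0831 ≈ 37.1 m

37.1 m


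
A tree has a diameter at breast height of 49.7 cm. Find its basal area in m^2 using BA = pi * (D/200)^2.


D/200 = 49.7/200 = 0.2485 m
(D/200)^2 = 0.2485^2 = 0.06175225
BA = 3.141593 * 0.06175225 = 0.194000 ≈ 0.1940 m^2

0.1940 m^2


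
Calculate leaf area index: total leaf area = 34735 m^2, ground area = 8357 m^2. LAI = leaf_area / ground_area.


LAI = 34735 / 8357 = 4.1564 ≈ 4.16

4.16


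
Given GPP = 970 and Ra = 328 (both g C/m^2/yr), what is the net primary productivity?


NPP = GPP - Ra = 970 - 328 = 642 g C/m^2/yr

642 g C/m^2/yr


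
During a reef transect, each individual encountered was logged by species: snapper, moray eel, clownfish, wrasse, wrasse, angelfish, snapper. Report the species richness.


Total individuals logged = 7
Distinct species (count of individuals): snapper (2), moray eel (1), clownfish (1), wrasse (2), angelfish (1)
Species richness = number of distinct species = 5

5


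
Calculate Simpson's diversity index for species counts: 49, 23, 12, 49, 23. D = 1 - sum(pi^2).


Total N = 49 + 23 + 12 + 49 + 23 = 156
Per-species terms:
  p = 49/156 = 0.314103; p^2 = 0.314103^2 = 0.098661
  p = 23/156 = 0.147436; p^2 = 0.147436^2 = 0.021737
  p = 12/156 = 0.076923; p^2 = 0.076923^2 = 0.005917
  p = 49/156 = 0.314103; p^2 = 0.314103^2 = 0.098661
  p = 23/156 = 0.147436; p^2 = 0.147436^2 = 0.021737
sum(p^2) = 0.098661 + 0.021737 + 0.005917 + 0.098661 + 0.021737 = 0.246713
D = 1 - 0.246713 = 0.753287 ≈ 0.7533

0.7533


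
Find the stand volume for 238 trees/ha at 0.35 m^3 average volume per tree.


V_stand = 238 * 0.35 = 83.3 m^3/ha

83.3 m^3/ha


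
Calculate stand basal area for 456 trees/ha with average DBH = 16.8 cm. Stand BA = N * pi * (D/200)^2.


(D/200)^2 = (16.8/200)^2 = 0.084^2 = 0.007056
Individual BA = 3.141593 * 0.007056 = 0.0221671 m^2
Stand BA = 456 * 0.0221671 = 10.1082 ≈ 10.11 m^2/ha

10.11 m^2/ha


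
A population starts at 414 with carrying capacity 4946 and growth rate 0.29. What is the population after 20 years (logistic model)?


(K - N0)/N0 = (4946 - 414)/414 = 4532/414 = 10.9469
r*t = 0.29 * 20 = 5.8; exp(-5.8) = 0.00302755
10.9469 * 0.00302755 = 0.0331423
1 + 0.0331423 = 1.03314
N = 4946 / 1.03314 = 4787.35 ≈ 4787

4787


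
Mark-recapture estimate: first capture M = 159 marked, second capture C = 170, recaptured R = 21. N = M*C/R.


N = M * C / R = 159 * 170 / 21 = 27030 / 21 = 1287.14 ≈ 1287

1287 individuals


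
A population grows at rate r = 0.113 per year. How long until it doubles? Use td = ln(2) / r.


td = ln(2) / 0.113 = 0.693147 / 0.113 = 6.13404 ≈ 6.1 years

6.1 years


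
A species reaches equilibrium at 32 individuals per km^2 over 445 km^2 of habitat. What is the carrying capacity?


K = 32 * 445 = 14240 individuals

14240 individuals


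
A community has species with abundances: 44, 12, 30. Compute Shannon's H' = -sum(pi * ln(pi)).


Total N = 44 + 12 + 30 = 86
Per-species terms:
  p = 44/86 = 0.511628; ln(p) = -0.670157; p*ln(p) = 0.511628 * (-0.670157) = -0.342871
  p = 12/86 = 0.139535; ln(p) = -1.969440; p*ln(p) = 0.139535 * (-1.969440) = -0.274806
  p = 30/86 = 0.348837; ln(p) = -1.053151; p*ln(p) = 0.348837 * (-1.053151) = -0.367378
sum(p*ln(p)) = (-0.342871) + (-0.274806) + (-0.367378) = -0.985055
H' = -(-0.985055) = 0.985055 ≈ 0.9851

0.9851


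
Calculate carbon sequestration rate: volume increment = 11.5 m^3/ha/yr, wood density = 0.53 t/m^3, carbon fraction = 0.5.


C = 11.5 * 0.53 * 0.5 = 3.0475 ≈ 3.05 t C/ha/yr

3.05 t C/ha/yr


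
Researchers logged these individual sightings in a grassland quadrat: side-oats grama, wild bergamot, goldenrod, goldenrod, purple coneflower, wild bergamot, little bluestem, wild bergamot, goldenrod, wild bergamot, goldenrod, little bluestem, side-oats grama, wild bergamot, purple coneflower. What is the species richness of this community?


Total individuals logged = 15
Distinct species (count of individuals): side-oats grama (2), wild bergamot (5), goldenrod (4), purple coneflower (2), little bluestem (2)
Species richness = number of distinct species = 5

5


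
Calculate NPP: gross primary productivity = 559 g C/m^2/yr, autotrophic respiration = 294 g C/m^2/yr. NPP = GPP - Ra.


NPP = GPP - Ra = 559 - 294 = 265 g C/m^2/yr

265 g C/m^2/yr


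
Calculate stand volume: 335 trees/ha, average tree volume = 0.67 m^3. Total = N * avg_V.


V_stand = 335 * 0.67 = 224.45 ≈ 224.5 m^3/ha

224.5 m^3/ha


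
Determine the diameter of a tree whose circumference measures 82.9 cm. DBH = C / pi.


DBH = C / pi = 82.9 / 3.141593 = 26.3879 ≈ 26.39 cm

26.39 cm


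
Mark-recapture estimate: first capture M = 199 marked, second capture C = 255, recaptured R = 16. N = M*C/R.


N = M * C / R = 199 * 255 / 16 = 50745 / 16 = 3171.56 ≈ 3172

3172 individuals


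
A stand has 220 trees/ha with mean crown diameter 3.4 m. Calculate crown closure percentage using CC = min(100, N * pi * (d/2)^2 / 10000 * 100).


(d/2)^2 = (3.4/2)^2 = 1.7^2 = 2.89
Crown area = 3.141593 * 2.89 = 9.07920 m^2
N * area / 10000 * 100 = 220 * 9.07920 / 10000 * 100 = 19.9742
CC = min(100, 19.9742) = 19.9742 ≈ 20.0%

20.0%


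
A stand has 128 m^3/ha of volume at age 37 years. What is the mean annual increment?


MAI = 128 / 37 = 3.4595 ≈ 3.46 m^3/ha/yr

3.46 m^3/ha/yr


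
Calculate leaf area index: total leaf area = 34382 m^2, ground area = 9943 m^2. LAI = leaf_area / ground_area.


LAI = 34382 / 9943 = 3.4579 ≈ 3.46

3.46


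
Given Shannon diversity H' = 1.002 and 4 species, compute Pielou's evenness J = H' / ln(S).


ln(4) = 1.38629
J = H' / ln(S) = 1.002 / 1.38629 = 0.722792 ≈ 0.7228

0.7228


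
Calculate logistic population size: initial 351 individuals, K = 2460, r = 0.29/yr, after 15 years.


(K - N0)/N0 = (2460 - 351)/351 = 2109/351 = 6.00855
r*t = 0.29 * 15 = 4.35; exp(-4.35) = 0.0129068
6.00855 * 0.0129068 = 0.0775512
1 + 0.0775512 = 1.07755
N = 2460 / 1.07755 = 2282.96 ≈ 2283

2283


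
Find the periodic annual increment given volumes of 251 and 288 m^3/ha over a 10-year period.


PAI = (V2 - V1) / period = (288 - 251) / 10 = 37 / 10 = 3.70 m^3/ha/yr

3.70 m^3/ha/yr


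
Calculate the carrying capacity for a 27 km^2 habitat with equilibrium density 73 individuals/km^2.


K = 73 * 27 = 1971 individuals

1971 individuals


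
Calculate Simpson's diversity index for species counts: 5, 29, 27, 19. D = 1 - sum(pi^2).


Total N = 5 + 29 + 27 + 19 = 80
Per-species terms:
  p = 5/80 = 0.062500; p^2 = 0.062500^2 = 0.003906
  p = 29/80 = 0.362500; p^2 = 0.362500^2 = 0.131406
  p = 27/80 = 0.337500; p^2 = 0.337500^2 = 0.113906
  p = 19/80 = 0.237500; p^2 = 0.237500^2 = 0.056406
sum(p^2) = 0.003906 + 0.131406 + 0.113906 + 0.056406 = 0.305624
D = 1 - 0.305624 = 0.694376 ≈ 0.6944

0.6944


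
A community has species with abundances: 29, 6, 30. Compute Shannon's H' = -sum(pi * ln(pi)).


Total N = 29 + 6 + 30 = 65
Per-species terms:
  p = 29/65 = 0.446154; ln(p) = -0.807091; p*ln(p) = 0.446154 * (-0.807091) = -0.360087
  p = 6/65 = 0.092308; ln(p) = -2.382624; p*ln(p) = 0.092308 * (-2.382624) = -0.219935
  p = 30/65 = 0.461538; ln(p) = -0.773191; p*ln(p) = 0.461538 * (-0.773191) = -0.356857
sum(p*ln(p)) = (-0.360087) + (-0.219935) + (-0.356857) = -0.936879
H' = -(-0.936879) = 0.936879 ≈ 0.9369

0.9369


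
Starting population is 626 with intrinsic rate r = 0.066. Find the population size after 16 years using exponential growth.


r*t = 0.066 * 16 = 1.056
exp(1.056) = 2.87485
N = 626 * 2.87485 = 1799.66 ≈ 1800

1800


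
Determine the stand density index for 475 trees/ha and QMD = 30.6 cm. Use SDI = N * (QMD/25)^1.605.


QMD/25 = 30.6/25 = 1.224
(1.224)^1.605 = exp(1.605 * ln(1.224)) = exp(1.605 * 0.202124) = exp(0.324409) = 1.38321
SDI = 475 * 1.38321 = 657.025 ≈ 657

657


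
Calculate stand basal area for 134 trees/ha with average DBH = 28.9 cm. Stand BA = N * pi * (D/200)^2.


(D/200)^2 = (28.9/200)^2 = 0.1445^2 = 0.02088025
Individual BA = 3.141593 * 0.02088025 = 0.0655972 m^2
Stand BA = 134 * 0.0655972 = 8.79002 ≈ 8.79 m^2/ha

8.79 m^2/ha


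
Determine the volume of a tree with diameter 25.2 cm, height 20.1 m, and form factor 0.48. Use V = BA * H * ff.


(D/200)^2 = (25.2/200)^2 = 0.126^2 = 0.015876
BA = 3.141593 * 0.015876 = 0.0498759 m^2
V = 0.0498759 * 20.1 * 0.48 = 0.481203 ≈ 0.481 m^3

0.481 m^3


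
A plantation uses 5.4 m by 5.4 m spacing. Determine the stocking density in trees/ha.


N = 10000 / 5.4^2 = 10000 / 29.16 = 342.936 ≈ 343 trees/ha

343 trees/ha


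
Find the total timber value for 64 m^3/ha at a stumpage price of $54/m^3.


Value = 64 * 54 = $3456/ha

$3456/ha


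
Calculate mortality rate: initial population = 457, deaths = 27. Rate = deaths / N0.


Mortality rate = 27 / 457 = 0.059081 ≈ 0.0591

0.0591


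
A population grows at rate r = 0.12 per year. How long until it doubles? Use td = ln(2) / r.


td = ln(2) / 0.12 = 0.693147 / 0.12 = 5.77623 ≈ 5.8 years

5.8 years


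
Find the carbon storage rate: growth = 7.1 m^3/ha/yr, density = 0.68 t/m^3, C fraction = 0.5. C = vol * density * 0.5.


C = 7.1 * 0.68 * 0.5 = 2.414 ≈ 2.41 t C/ha/yr

2.41 t C/ha/yr


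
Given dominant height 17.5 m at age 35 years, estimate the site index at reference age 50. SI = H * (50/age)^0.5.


50/35 = 1.42857
(1.42857)^0.5 = 1.19523
SI = 17.5 * 1.19523 = 20.9165 ≈ 20.9 m

20.9 m


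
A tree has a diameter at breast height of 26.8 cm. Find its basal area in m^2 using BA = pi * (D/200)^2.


D/200 = 26.8/200 = 0.134 m
(D/200)^2 = 0.134^2 = 0.017956
BA = 3.141593 * 0.017956 = 0.0564104 ≈ 0.0564 m^2

0.0564 m^2


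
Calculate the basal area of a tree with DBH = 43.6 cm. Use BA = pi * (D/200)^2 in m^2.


D/200 = 43.6/200 = 0.218 m
(D/200)^2 = 0.218^2 = 0.047524
BA = 3.141593 * 0.047524 = 0.149301 ≈ 0.1493 m^2

0.1493 m^2


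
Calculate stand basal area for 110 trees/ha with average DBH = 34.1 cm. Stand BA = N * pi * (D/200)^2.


(D/200)^2 = (34.1/200)^2 = 0.1705^2 = 0.02907025
Individual BA = 3.141593 * 0.02907025 = 0.0913269 m^2
Stand BA = 110 * 0.0913269 = 10.0460 ≈ 10.05 m^2/ha

10.05 m^2/ha


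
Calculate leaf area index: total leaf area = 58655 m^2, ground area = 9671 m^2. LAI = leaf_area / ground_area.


LAI = 58655 / 9671 = 6.0650 ≈ 6.07

6.07


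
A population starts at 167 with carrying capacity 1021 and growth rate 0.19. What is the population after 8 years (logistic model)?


(K - N0)/N0 = (1021 - 167)/167 = 854/167 = 5.11377
r*t = 0.19 * 8 = 1.52; exp(-1.52) = 0.218712
5.11377 * 0.218712 = 1.11844
1 + 1.11844 = 2.11844
N = 1021 / 2.11844 = 481.958 ≈ 482

482


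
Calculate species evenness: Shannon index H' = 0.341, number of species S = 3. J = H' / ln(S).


ln(3) = 1.09861
J = H' / ln(S) = 0.341 / 1.09861 = 0.310392 ≈ 0.3104

0.3104


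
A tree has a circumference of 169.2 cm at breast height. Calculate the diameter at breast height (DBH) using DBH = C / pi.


DBH = C / pi = 169.2 / 3.141593 = 53.8580 ≈ 53.86 cm

53.86 cm


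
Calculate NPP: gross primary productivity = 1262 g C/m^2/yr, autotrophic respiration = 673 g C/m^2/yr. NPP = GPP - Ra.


NPP = GPP - Ra = 1262 - 673 = 589 g C/m^2/yr

589 g C/m^2/yr


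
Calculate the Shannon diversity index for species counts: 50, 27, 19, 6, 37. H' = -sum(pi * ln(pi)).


Total N = 50 + 27 + 19 + 6 + 37 = 139
Per-species terms:
  p = 50/139 = 0.359712; ln(p) = -1.022452; p*ln(p) = 0.359712 * (-1.022452) = -0.367788
  p = 27/139 = 0.194245; ln(p) = -1.638635; p*ln(p) = 0.194245 * (-1.638635) = -0.318297
  p = 19/139 = 0.136691; ln(p) = -1.990032; p*ln(p) = 0.136691 * (-1.990032) = -0.272019
  p = 6/139 = 0.043165; ln(p) = -3.142725; p*ln(p) = 0.043165 * (-3.142725) = -0.135656
  p = 37/139 = 0.266187; ln(p) = -1.323556; p*ln(p) = 0.266187 * (-1.323556) = -0.352313
sum(p*ln(p)) = (-0.367788) + (-0.318297) + (-0.272019) + (-0.135656) + (-0.352313) = -1.446073
H' = -(-1.446073) = 1.446073 ≈ 1.4461

1.4461


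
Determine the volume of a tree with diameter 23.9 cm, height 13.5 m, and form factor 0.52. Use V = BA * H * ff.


(D/200)^2 = (23.9/200)^2 = 0.1195^2 = 0.01428025
BA = 3.141593 * 0.01428025 = 0.0448627 m^2
V = 0.0448627 * 13.5 * 0.52 = 0.314936 ≈ 0.315 m^3

0.315 m^3


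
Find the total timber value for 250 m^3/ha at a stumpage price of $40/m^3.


Value = 250 * 40 = $10000/ha

$10000/ha


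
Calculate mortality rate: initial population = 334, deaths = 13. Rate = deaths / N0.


Mortality rate = 13 / 334 = 0.038922 ≈ 0.0389

0.0389


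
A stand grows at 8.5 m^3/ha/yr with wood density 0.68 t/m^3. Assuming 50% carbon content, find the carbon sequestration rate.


C = 8.5 * 0.68 * 0.5 = 2.89 t C/ha/yr

2.89 t C/ha/yr


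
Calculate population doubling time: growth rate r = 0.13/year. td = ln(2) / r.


td = ln(2) / 0.13 = 0.693147 / 0.13 = 5.33190 ≈ 5.3 years

5.3 years


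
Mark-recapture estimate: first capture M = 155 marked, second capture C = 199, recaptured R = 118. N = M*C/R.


N = M * C / R = 155 * 199 / 118 = 30845 / 118 = 261.40 ≈ 261

261 individuals


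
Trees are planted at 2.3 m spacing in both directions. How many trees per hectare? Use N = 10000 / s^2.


N = 10000 / 2.3^2 = 10000 / 5.29 = 1890.36 ≈ 1890 trees/ha

1890 trees/ha


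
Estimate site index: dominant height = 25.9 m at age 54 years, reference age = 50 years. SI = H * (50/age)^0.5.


50/54 = 0.925926
(0.925926)^0.5 = 0.962250
SI = 25.9 * 0.962250 = 24.9223 ≈ 24.9 m

24.9 m


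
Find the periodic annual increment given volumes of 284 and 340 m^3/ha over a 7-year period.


PAI = (V2 - V1) / period = (340 - 284) / 7 = 56 / 7 = 8.00 m^3/ha/yr

8.00 m^3/ha/yr


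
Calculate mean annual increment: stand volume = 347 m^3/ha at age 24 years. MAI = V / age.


MAI = 347 / 24 = 14.4583 ≈ 14.46 m^3/ha/yr

14.46 m^3/ha/yr


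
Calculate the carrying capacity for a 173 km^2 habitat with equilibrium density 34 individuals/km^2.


K = 34 * 173 = 5882 individuals

5882 individuals


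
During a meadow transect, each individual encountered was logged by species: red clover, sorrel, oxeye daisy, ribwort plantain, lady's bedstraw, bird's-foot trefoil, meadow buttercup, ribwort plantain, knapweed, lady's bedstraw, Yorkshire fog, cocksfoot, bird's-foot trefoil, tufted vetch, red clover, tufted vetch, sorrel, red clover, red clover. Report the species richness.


Total individuals logged = 19
Distinct species (count of individuals): red clover (4), sorrel (2), oxeye daisy (1), ribwort plantain (2), lady's bedstraw (2), bird's-foot trefoil (2), meadow buttercup (1), knapweed (1), Yorkshire fog (1), cocksfoot (1), tufted vetch (2)
Species richness = number of distinct species = 11

11


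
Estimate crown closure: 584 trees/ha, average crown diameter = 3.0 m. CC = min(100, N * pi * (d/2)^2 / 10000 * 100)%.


(d/2)^2 = (3.0/2)^2 = 1.5^2 = 2.25
Crown area = 3.141593 * 2.25 = 7.06858 m^2
N * area / 10000 * 100 = 584 * 7.06858 / 10000 * 100 = 41.2805
CC = min(100, 41.2805) = 41.2805 ≈ 41.3%

41.3%


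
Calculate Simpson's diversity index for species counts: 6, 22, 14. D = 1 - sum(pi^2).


Total N = 6 + 22 + 14 = 42
Per-species terms:
  p = 6/42 = 0.142857; p^2 = 0.142857^2 = 0.020408
  p = 22/42 = 0.523810; p^2 = 0.523810^2 = 0.274377
  p = 14/42 = 0.333333; p^2 = 0.333333^2 = 0.111111
sum(p^2) = 0.020408 + 0.274377 + 0.111111 = 0.405896
D = 1 - 0.405896 = 0.594104 ≈ 0.5941

0.5941


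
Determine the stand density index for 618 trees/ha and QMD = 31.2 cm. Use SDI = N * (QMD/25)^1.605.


QMD/25 = 31.2/25 = 1.248
(1.248)^1.605 = exp(1.605 * ln(1.248)) = exp(1.605 * 0.221542) = exp(0.355575) = 1.42700
SDI = 618 * 1.42700 = 881.886 ≈ 882

882


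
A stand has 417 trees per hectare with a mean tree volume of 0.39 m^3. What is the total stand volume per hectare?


V_stand = 417 * 0.39 = 162.63 ≈ 162.6 m^3/ha

162.6 m^3/ha


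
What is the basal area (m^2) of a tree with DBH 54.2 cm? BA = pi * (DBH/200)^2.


D/200 = 54.2/200 = 0.271 m
(D/200)^2 = 0.271^2 = 0.073441
BA = 3.141593 * 0.073441 = 0.230722 ≈ 0.2307 m^2

0.2307 m^2


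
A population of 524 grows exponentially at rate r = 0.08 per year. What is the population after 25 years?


r*t = 0.08 * 25 = 2
exp(2) = 7.38906
N = 524 * 7.38906 = 3871.87 ≈ 3872

3872


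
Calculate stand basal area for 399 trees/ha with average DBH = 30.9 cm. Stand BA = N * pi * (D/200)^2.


(D/200)^2 = (30.9/200)^2 = 0.1545^2 = 0.02387025
Individual BA = 3.141593 * 0.02387025 = 0.0749906 m^2
Stand BA = 399 * 0.0749906 = 29.9212 ≈ 29.92 m^2/ha

29.92 m^2/ha


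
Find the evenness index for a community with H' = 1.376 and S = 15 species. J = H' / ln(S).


ln(15) = 2.70805
J = H' / ln(S) = 1.376 / 2.70805 = 0.508115 ≈ 0.5081

0.5081


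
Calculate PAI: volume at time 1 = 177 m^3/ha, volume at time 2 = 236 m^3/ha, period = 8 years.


PAI = (V2 - V1) / period = (236 - 177) / 8 = 59 / 8 = 7.3750 ≈ 7.38 m^3/ha/yr

7.38 m^3/ha/yr


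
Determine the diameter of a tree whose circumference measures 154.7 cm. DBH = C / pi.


DBH = C / pi = 154.7 / 3.141593 = 49.2425 ≈ 49.24 cm

49.24 cm


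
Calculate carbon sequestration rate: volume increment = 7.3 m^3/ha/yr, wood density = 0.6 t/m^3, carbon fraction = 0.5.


C = 7.3 * 0.6 * 0.5 = 2.19 t C/ha/yr

2.19 t C/ha/yr


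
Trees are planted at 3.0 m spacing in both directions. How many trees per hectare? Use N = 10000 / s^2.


N = 10000 / 3.0^2 = 10000 / 9 = 1111.11 ≈ 1111 trees/ha

1111 trees/ha


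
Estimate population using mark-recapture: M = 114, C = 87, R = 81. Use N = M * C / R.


N = M * C / R = 114 * 87 / 81 = 9918 / 81 = 122.44 ≈ 122

122 individuals


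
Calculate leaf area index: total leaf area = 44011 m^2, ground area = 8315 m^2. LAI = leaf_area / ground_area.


LAI = 44011 / 8315 = 5.2930 ≈ 5.29

5.29


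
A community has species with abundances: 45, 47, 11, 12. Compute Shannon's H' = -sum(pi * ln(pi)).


Total N = 45 + 47 + 11 + 12 = 115
Per-species terms:
  p = 45/115 = 0.391304; ln(p) = -0.938271; p*ln(p) = 0.391304 * (-0.938271) = -0.367149
  p = 47/115 = 0.408696; ln(p) = -0.894784; p*ln(p) = 0.408696 * (-0.894784) = -0.365695
  p = 11/115 = 0.095652; ln(p) = -2.347039; p*ln(p) = 0.095652 * (-2.347039) = -0.224499
  p = 12/115 = 0.104348; ln(p) = -2.260024; p*ln(p) = 0.104348 * (-2.260024) = -0.235829
sum(p*ln(p)) = (-0.367149) + (-0.365695) + (-0.224499) + (-0.235829) = -1.193172
H' = -(-1.193172) = 1.193172 ≈ 1.1932

1.1932


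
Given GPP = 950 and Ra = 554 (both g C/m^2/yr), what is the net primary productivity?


NPP = GPP - Ra = 950 - 554 = 396 g C/m^2/yr

396 g C/m^2/yr


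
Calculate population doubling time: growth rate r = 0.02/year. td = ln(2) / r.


td = ln(2) / 0.02 = 0.693147 / 0.02 = 34.6574 ≈ 34.7 years

34.7 years


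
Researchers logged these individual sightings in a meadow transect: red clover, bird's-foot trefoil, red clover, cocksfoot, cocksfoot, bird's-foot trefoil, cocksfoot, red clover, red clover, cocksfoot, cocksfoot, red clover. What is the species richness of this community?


Total individuals logged = 12
Distinct species (count of individuals): red clover (5), bird's-foot trefoil (2), cocksfoot (5)
Species richness = number of distinct species = 3

3


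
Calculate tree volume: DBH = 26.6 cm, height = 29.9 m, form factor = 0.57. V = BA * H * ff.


(D/200)^2 = (26.6/200)^2 = 0.133^2 = 0.017689
BA = 3.141593 * 0.017689 = 0.0555716 m^2
V = 0.0555716 * 29.9 * 0.57 = 0.947107 ≈ 0.947 m^3

0.947 m^3


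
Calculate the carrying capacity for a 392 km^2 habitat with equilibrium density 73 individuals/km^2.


K = 73 * 392 = 28616 individuals

28616 individuals


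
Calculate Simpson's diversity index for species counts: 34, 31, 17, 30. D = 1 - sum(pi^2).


Total N = 34 + 31 + 17 + 30 = 112
Per-species terms:
  p = 34/112 = 0.303571; p^2 = 0.303571^2 = 0.092155
  p = 31/112 = 0.276786; p^2 = 0.276786^2 = 0.076610
  p = 17/112 = 0.151786; p^2 = 0.151786^2 = 0.023039
  p = 30/112 = 0.267857; p^2 = 0.267857^2 = 0.071747
sum(p^2) = 0.092155 + 0.076610 + 0.023039 + 0.071747 = 0.263551
D = 1 - 0.263551 = 0.736449 ≈ 0.7364

0.7364


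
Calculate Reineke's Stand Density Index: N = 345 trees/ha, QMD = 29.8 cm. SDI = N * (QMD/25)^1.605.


QMD/25 = 29.8/25 = 1.192
(1.192)^1.605 = exp(1.605 * ln(1.192)) = exp(1.605 * 0.175633) = exp(0.281891) = 1.32563
SDI = 345 * 1.32563 = 457.342 ≈ 457

457


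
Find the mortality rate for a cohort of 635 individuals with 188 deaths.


Mortality rate = 188 / 635 = 0.296063 ≈ 0.2961

0.2961


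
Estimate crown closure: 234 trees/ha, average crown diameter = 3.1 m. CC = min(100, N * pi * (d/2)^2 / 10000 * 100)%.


(d/2)^2 = (3.1/2)^2 = 1.55^2 = 2.4025
Crown area = 3.141593 * 2.4025 = 7.54768 m^2
N * area / 10000 * 100 = 234 * 7.54768 / 10000 * 100 = 17.6616
CC = min(100, 17.6616) = 17.6616 ≈ 17.7%

17.7%


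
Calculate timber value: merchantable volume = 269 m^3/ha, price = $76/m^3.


Value = 269 * 76 = $20444/ha

$20444/ha


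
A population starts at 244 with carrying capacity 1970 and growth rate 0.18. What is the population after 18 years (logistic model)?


(K - N0)/N0 = (1970 - 244)/244 = 1726/244 = 7.07377
r*t = 0.18 * 18 = 3.24; exp(-3.24) = 0.0391639
7.07377 * 0.0391639 = 0.277036
1 + 0.277036 = 1.27704
N = 1970 / 1.27704 = 1542.63 ≈ 1543

1543


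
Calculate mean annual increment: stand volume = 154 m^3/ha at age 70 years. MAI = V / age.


MAI = 154 / 70 = 2.20 m^3/ha/yr

2.20 m^3/ha/yr


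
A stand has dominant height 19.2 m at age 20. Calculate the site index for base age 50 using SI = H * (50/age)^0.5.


50/20 = 2.50000
(2.50000)^0.5 = 1.58114
SI = 19.2 * 1.58114 = 30.3579 ≈ 30.4 m

30.4 m


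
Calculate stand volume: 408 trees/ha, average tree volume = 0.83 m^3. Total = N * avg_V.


V_stand = 408 * 0.83 = 338.64 ≈ 338.6 m^3/ha

338.6 m^3/ha


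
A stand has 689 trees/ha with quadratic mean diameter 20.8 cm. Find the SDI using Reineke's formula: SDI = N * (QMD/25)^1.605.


QMD/25 = 20.8/25 = 0.832
(0.832)^1.605 = exp(1.605 * ln(0.832)) = exp(1.605 * (-0.183923)) = exp(-0.295196) = 0.744386
SDI = 689 * 0.744386 = 512.882 ≈ 513

513


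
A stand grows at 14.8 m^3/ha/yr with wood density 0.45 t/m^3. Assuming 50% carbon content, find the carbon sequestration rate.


C = 14.8 * 0.45 * 0.5 = 3.33 t C/ha/yr

3.33 t C/ha/yr


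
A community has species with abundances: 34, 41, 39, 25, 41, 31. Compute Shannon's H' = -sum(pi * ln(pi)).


Total N = 34 + 41 + 39 + 25 + 41 + 31 = 211
Per-species terms:
  p = 34/211 = 0.161137; ln(p) = -1.825500; p*ln(p) = 0.161137 * (-1.825500) = -0.294156
  p = 41/211 = 0.194313; ln(p) = -1.638285; p*ln(p) = 0.194313 * (-1.638285) = -0.318340
  p = 39/211 = 0.184834; ln(p) = -1.688297; p*ln(p) = 0.184834 * (-1.688297) = -0.312055
  p = 25/211 = 0.118483; ln(p) = -2.132986; p*ln(p) = 0.118483 * (-2.132986) = -0.252723
  p = 41/211 = 0.194313; ln(p) = -1.638285; p*ln(p) = 0.194313 * (-1.638285) = -0.318340
  p = 31/211 = 0.146919; ln(p) = -1.917874; p*ln(p) = 0.146919 * (-1.917874) = -0.281772
sum(p*ln(p)) = (-0.294156) + (-0.318340) + (-0.312055) + (-0.252723) + (-0.318340) + (-0.281772) = -1.777386
H' = -(-1.777386) = 1.777386 ≈ 1.7774

1.7774


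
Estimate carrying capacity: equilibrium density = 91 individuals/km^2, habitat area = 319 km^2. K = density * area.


K = 91 * 319 = 29029 individuals

29029 individuals


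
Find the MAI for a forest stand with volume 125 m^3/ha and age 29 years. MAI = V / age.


MAI = 125 / 29 = 4.3103 ≈ 4.31 m^3/ha/yr

4.31 m^3/ha/yr


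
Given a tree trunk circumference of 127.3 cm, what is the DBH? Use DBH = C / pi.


DBH = C / pi = 127.3 / 3.141593 = 40.5208 ≈ 40.52 cm

40.52 cm


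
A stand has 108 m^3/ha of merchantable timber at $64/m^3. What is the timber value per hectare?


Value = 108 * 64 = $6912/ha

$6912/ha


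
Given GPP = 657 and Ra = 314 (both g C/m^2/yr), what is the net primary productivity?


NPP = GPP - Ra = 657 - 314 = 343 g C/m^2/yr

343 g C/m^2/yr


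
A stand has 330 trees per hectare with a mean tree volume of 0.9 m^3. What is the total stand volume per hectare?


V_stand = 330 * 0.9 = 297.0 m^3/ha

297.0 m^3/ha


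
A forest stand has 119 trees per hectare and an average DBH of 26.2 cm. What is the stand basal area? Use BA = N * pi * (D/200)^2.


(D/200)^2 = (26.2/200)^2 = 0.131^2 = 0.017161
Individual BA = 3.141593 * 0.017161 = 0.0539129 m^2
Stand BA = 119 * 0.0539129 = 6.41564 ≈ 6.42 m^2/ha

6.42 m^2/ha


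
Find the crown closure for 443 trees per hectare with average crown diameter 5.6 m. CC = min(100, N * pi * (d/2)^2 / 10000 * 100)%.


(d/2)^2 = (5.6/2)^2 = 2.8^2 = 7.84
Crown area = 3.141593 * 7.84 = 24.6301 m^2
N * area / 10000 * 100 = 443 * 24.6301 / 10000 * 100 = 109.111
CC = min(100, 109.111) = 100%

100%


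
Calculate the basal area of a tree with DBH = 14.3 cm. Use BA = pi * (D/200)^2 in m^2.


D/200 = 14.3/200 = 0.0715 m
(D/200)^2 = 0.0715^2 = 0.00511225
BA = 3.141593 * 0.00511225 = 0.0160606 ≈ 0.0161 m^2

0.0161 m^2


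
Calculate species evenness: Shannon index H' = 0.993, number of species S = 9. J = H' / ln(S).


ln(9) = 2.19722
J = H' / ln(S) = 0.993 / 2.19722 = 0.451935 ≈ 0.4519

0.4519


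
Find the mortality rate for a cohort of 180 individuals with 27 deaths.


Mortality rate = 27 / 180 = 0.1500

0.1500


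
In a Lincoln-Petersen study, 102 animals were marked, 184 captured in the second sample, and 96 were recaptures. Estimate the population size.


N = M * C / R = 102 * 184 / 96 = 18768 / 96 = 195.50 ≈ 196

196 individuals


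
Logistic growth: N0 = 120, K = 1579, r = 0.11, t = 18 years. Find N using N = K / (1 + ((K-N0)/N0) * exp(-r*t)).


(K - N0)/N0 = (1579 - 120)/120 = 1459/120 = 12.1583
r*t = 0.11 * 18 = 1.98; exp(-1.98) = 0.138069
12.1583 * 0.138069 = 1.67868
1 + 1.67868 = 2.67868
N = 1579 / 2.67868 = 589.469 ≈ 589

589


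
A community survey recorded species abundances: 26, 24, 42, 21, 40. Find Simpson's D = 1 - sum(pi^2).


Total N = 26 + 24 + 42 + 21 + 40 = 153
Per-species terms:
  p = 26/153 = 0.169935; p^2 = 0.169935^2 = 0.028878
  p = 24/153 = 0.156863; p^2 = 0.156863^2 = 0.024606
  p = 42/153 = 0.274510; p^2 = 0.274510^2 = 0.075356
  p = 21/153 = 0.137255; p^2 = 0.137255^2 = 0.018839
  p = 40/153 = 0.261438; p^2 = 0.261438^2 = 0.068350
sum(p^2) = 0.028878 + 0.024606 + 0.075356 + 0.018839 + 0.068350 = 0.216029
D = 1 - 0.216029 = 0.783971 ≈ 0.7840

0.7840


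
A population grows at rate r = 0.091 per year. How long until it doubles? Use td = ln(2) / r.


td = ln(2) / 0.091 = 0.693147 / 0.091 = 7.61700 ≈ 7.6 years

7.6 years


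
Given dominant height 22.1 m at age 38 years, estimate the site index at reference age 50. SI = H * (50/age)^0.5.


50/38 = 1.31579
(1.31579)^0.5 = 1.14708
SI = 22.1 * 1.14708 = 25.3505 ≈ 25.4 m

25.4 m


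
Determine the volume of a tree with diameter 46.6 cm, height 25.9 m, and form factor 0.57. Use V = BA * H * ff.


(D/200)^2 = (46.6/200)^2 = 0.233^2 = 0.054289
BA = 3.141593 * 0.054289 = 0.170554 m^2
V = 0.170554 * 25.9 * 0.57 = 2.51789 ≈ 2.518 m^3

2.518 m^3


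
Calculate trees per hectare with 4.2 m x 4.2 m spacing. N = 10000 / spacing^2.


N = 10000 / 4.2^2 = 10000 / 17.64 = 566.893 ≈ 567 trees/ha

567 trees/ha


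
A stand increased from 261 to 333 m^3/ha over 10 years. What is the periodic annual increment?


PAI = (V2 - V1) / period = (333 - 261) / 10 = 72 / 10 = 7.20 m^3/ha/yr

7.20 m^3/ha/yr


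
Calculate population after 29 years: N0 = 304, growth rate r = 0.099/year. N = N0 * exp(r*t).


r*t = 0.099 * 29 = 2.871
exp(2.871) = 17.6547
N = 304 * 17.6547 = 5367.03 ≈ 5367

5367


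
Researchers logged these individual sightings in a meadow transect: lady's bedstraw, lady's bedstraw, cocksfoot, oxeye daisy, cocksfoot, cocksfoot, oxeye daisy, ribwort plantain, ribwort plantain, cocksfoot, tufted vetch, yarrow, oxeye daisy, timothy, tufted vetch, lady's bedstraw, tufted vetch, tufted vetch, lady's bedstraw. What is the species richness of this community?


Total individuals logged = 19
Distinct species (count of individuals): lady's bedstraw (4), cocksfoot (4), oxeye daisy (3), ribwort plantain (2), tufted vetch (4), yarrow (1), timothy (1)
Species richness = number of distinct species = 7

7


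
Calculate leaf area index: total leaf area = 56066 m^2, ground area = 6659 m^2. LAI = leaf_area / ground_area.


LAI = 56066 / 6659 = 8.4196 ≈ 8.42

8.42


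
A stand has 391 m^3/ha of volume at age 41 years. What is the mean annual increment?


MAI = 391 / 41 = 9.5366 ≈ 9.54 m^3/ha/yr

9.54 m^3/ha/yr


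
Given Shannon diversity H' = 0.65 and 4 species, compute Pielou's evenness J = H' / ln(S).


ln(4) = 1.38629
J = H' / ln(S) = 0.65 / 1.38629 = 0.468877 ≈ 0.4689

0.4689


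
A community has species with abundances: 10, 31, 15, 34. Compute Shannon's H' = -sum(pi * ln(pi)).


Total N = 10 + 31 + 15 + 34 = 90
Per-species terms:
  p = 10/90 = 0.111111; ln(p) = -2.197226; p*ln(p) = 0.111111 * (-2.197226) = -0.244136
  p = 31/90 = 0.344444; ln(p) = -1.065824; p*ln(p) = 0.344444 * (-1.065824) = -0.367117
  p = 15/90 = 0.166667; ln(p) = -1.791757; p*ln(p) = 0.166667 * (-1.791757) = -0.298627
  p = 34/90 = 0.377778; ln(p) = -0.973449; p*ln(p) = 0.377778 * (-0.973449) = -0.367748
sum(p*ln(p)) = (-0.244136) + (-0.367117) + (-0.298627) + (-0.367748) = -1.277628
H' = -(-1.277628) = 1.277628 ≈ 1.2776

1.2776


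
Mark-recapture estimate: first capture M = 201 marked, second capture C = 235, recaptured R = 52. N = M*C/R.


N = M * C / R = 201 * 235 / 52 = 47235 / 52 = 908.37 ≈ 908

908 individuals


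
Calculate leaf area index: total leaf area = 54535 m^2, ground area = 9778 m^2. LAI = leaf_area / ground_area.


LAI = 54535 / 9778 = 5.5773 ≈ 5.58

5.58


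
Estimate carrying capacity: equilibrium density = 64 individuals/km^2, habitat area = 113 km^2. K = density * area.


K = 64 * 113 = 7232 individuals

7232 individuals
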